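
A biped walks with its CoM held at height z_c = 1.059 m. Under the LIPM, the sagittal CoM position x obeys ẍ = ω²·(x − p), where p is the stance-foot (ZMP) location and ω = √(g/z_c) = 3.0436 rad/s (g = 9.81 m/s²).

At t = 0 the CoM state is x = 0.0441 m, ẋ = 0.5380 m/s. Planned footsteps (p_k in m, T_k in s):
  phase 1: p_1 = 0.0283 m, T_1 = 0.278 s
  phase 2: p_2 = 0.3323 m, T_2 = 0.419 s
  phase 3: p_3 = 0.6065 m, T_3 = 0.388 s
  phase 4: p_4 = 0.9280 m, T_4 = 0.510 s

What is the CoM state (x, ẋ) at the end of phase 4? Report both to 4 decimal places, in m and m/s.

phase 1: p=0.0283, T=0.278, ωT=0.846121, cosh=1.379832, sinh=0.950756; start (x,ẋ)=(0.044100, 0.538000) → end (x,ẋ)=(0.218161, 0.788071)
phase 2: p=0.3323, T=0.419, ωT=1.275268, cosh=1.929509, sinh=1.650153; start (x,ẋ)=(0.218161, 0.788071) → end (x,ẋ)=(0.539337, 0.947338)
phase 3: p=0.6065, T=0.388, ωT=1.180917, cosh=1.782178, sinh=1.475181; start (x,ẋ)=(0.539337, 0.947338) → end (x,ẋ)=(0.945963, 1.386774)
phase 4: p=0.9280, T=0.510, ωT=1.552236, cosh=2.466895, sinh=2.255121; start (x,ẋ)=(0.945963, 1.386774) → end (x,ẋ)=(1.999827, 3.544317)

x = 1.9998, ẋ = 3.5443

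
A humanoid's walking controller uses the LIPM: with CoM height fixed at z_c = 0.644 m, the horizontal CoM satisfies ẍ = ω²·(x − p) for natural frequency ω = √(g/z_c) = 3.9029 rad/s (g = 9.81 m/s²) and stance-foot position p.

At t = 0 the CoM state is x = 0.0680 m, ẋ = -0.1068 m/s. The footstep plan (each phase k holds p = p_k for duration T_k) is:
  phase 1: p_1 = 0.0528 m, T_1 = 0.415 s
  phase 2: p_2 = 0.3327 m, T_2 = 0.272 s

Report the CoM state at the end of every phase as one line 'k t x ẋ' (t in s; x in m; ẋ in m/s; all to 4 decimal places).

1 0.4150 0.0263 -0.1364
2 0.6870 -0.2077 -1.7425

phase 1: p=0.0528, T=0.415, ωT=1.619703, cosh=2.624775, sinh=2.426817; start (x,ẋ)=(0.068000, -0.106800) → end (x,ẋ)=(0.026288, -0.136357)
phase 2: p=0.3327, T=0.272, ωT=1.061589, cosh=1.618433, sinh=1.272527; start (x,ẋ)=(0.026288, -0.136357) → end (x,ẋ)=(-0.207665, -1.742492)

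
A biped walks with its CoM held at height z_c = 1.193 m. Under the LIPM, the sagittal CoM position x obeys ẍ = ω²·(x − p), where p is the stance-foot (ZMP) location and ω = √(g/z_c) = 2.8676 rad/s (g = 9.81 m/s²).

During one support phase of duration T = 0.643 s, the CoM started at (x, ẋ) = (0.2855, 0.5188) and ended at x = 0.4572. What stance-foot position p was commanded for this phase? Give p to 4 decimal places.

p = 0.4578

ωT = 2.8676·0.643 = 1.843867; cosh(ωT) = 3.239569, sinh(ωT) = 3.081364
x(T) = p + (x₀−p)·cosh(ωT) + (ẋ₀/ω)·sinh(ωT) ⇒ p·(1 − cosh) = x(T) − x₀·cosh − (ẋ₀/ω)·sinh
numerator   = 0.4572 − (0.2855)·3.239569 − (0.5188/2.8676)·3.081364 = -1.025171
denominator = 1 − 3.239569 = -2.239569
p = -1.025171 / -2.239569 = 0.4578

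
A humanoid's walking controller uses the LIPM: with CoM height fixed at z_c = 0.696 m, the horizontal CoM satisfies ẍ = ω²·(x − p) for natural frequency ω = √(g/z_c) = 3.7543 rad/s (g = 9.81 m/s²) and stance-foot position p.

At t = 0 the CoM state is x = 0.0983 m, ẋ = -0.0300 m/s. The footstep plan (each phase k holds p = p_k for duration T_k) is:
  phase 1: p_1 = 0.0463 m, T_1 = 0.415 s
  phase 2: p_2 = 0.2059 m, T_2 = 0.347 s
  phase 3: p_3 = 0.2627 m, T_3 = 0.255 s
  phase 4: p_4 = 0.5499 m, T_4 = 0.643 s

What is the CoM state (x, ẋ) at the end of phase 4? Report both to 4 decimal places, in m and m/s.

phase 1: p=0.0463, T=0.415, ωT=1.558034, cosh=2.480013, sinh=2.269464; start (x,ẋ)=(0.098300, -0.030000) → end (x,ẋ)=(0.157126, 0.368652)
phase 2: p=0.2059, T=0.347, ωT=1.302742, cosh=1.975579, sinh=1.703793; start (x,ẋ)=(0.157126, 0.368652) → end (x,ẋ)=(0.276846, 0.416315)
phase 3: p=0.2627, T=0.255, ωT=0.957347, cosh=1.494343, sinh=1.110433; start (x,ẋ)=(0.276846, 0.416315) → end (x,ẋ)=(0.406975, 0.681092)
phase 4: p=0.5499, T=0.643, ωT=2.414015, cosh=5.634104, sinh=5.544649; start (x,ẋ)=(0.406975, 0.681092) → end (x,ẋ)=(0.750538, 0.862184)

x = 0.7505, ẋ = 0.8622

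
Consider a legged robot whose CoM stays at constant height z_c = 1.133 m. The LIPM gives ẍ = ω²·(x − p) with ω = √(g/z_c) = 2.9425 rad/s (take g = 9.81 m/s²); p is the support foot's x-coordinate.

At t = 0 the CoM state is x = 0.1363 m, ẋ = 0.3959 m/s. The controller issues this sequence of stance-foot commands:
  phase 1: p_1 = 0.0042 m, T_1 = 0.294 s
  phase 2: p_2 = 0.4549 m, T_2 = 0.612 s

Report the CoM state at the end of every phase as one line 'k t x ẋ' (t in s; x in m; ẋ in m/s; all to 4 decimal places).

phase 1: p=0.0042, T=0.294, ωT=0.865095, cosh=1.398122, sinh=0.977110; start (x,ẋ)=(0.136300, 0.395900) → end (x,ẋ)=(0.320358, 0.933323)
phase 2: p=0.4549, T=0.612, ωT=1.800810, cosh=3.109857, sinh=2.944692; start (x,ẋ)=(0.320358, 0.933323) → end (x,ẋ)=(0.970511, 1.736725)

1 0.2940 0.3204 0.9333
2 0.9060 0.9705 1.7367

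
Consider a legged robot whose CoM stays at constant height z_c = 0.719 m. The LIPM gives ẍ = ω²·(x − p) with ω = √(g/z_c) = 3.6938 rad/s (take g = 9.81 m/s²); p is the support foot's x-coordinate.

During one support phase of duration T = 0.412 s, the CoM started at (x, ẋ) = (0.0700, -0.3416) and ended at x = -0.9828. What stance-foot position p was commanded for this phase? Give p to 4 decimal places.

p = 0.6781

ωT = 3.6938·0.412 = 1.521846; cosh(ωT) = 2.399490, sinh(ωT) = 2.181181
x(T) = p + (x₀−p)·cosh(ωT) + (ẋ₀/ω)·sinh(ωT) ⇒ p·(1 − cosh) = x(T) − x₀·cosh − (ẋ₀/ω)·sinh
numerator   = -0.9828 − (0.0700)·2.399490 − (-0.3416/3.6938)·2.181181 = -0.949050
denominator = 1 − 2.399490 = -1.399490
p = -0.949050 / -1.399490 = 0.6781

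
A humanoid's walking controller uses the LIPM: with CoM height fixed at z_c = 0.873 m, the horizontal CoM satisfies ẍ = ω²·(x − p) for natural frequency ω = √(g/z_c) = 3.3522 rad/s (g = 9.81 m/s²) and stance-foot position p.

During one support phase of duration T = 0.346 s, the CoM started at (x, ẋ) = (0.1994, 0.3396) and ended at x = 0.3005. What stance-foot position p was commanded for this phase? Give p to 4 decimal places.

ωT = 3.3522·0.346 = 1.159861; cosh(ωT) = 1.751510, sinh(ωT) = 1.437980
x(T) = p + (x₀−p)·cosh(ωT) + (ẋ₀/ω)·sinh(ωT) ⇒ p·(1 − cosh) = x(T) − x₀·cosh − (ẋ₀/ω)·sinh
numerator   = 0.3005 − (0.1994)·1.751510 − (0.3396/3.3522)·1.437980 = -0.194428
denominator = 1 − 1.751510 = -0.751510
p = -0.194428 / -0.751510 = 0.2587

p = 0.2587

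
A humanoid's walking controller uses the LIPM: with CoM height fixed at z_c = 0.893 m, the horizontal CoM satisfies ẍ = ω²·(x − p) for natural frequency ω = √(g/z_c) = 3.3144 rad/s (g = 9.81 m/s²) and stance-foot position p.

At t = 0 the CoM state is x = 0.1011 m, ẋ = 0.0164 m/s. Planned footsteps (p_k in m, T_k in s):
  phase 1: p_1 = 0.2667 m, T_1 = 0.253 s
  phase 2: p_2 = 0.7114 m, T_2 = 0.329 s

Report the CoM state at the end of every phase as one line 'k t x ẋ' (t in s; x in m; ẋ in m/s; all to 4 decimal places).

1 0.2530 0.0440 -0.4936
2 0.5820 -0.5902 -3.7365

phase 1: p=0.2667, T=0.253, ωT=0.838543, cosh=1.372667, sinh=0.940328; start (x,ẋ)=(0.101100, 0.016400) → end (x,ẋ)=(0.044039, -0.493601)
phase 2: p=0.7114, T=0.329, ωT=1.090438, cosh=1.655823, sinh=1.319753; start (x,ẋ)=(0.044039, -0.493601) → end (x,ẋ)=(-0.590177, -3.736479)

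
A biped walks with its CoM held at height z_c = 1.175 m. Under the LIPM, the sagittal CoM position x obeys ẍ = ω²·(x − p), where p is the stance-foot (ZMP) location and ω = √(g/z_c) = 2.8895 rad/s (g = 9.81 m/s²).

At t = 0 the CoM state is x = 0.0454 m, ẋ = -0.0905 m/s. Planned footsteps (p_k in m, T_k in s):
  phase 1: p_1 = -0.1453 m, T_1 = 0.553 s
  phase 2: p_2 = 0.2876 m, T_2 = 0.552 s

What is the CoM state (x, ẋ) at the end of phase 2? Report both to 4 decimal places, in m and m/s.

x = 1.1227, ẋ = 2.6404

phase 1: p=-0.1453, T=0.553, ωT=1.597894, cosh=2.572466, sinh=2.370144; start (x,ẋ)=(0.045400, -0.090500) → end (x,ẋ)=(0.271036, 1.073207)
phase 2: p=0.2876, T=0.552, ωT=1.595004, cosh=2.565628, sinh=2.362721; start (x,ẋ)=(0.271036, 1.073207) → end (x,ẋ)=(1.122654, 2.640363)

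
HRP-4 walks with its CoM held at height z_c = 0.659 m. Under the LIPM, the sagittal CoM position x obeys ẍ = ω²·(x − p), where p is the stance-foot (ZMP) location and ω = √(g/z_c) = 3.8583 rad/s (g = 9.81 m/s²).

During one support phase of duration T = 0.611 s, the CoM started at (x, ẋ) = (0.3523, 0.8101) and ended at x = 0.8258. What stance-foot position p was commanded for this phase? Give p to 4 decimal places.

p = 0.4968

ωT = 3.8583·0.611 = 2.357421; cosh(ωT) = 5.329170, sinh(ωT) = 5.234506
x(T) = p + (x₀−p)·cosh(ωT) + (ẋ₀/ω)·sinh(ωT) ⇒ p·(1 − cosh) = x(T) − x₀·cosh − (ẋ₀/ω)·sinh
numerator   = 0.8258 − (0.3523)·5.329170 − (0.8101/3.8583)·5.234506 = -2.150719
denominator = 1 − 5.329170 = -4.329170
p = -2.150719 / -4.329170 = 0.4968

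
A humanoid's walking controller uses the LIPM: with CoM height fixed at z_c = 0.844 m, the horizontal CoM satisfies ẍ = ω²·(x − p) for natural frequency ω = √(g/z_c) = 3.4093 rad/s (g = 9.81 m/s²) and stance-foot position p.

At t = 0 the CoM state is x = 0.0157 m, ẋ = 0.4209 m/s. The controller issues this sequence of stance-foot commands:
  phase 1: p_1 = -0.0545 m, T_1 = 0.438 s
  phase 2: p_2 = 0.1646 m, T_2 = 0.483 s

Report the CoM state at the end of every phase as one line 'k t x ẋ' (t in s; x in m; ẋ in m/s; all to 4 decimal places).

phase 1: p=-0.0545, T=0.438, ωT=1.493273, cosh=2.338140, sinh=2.113504; start (x,ẋ)=(0.015700, 0.420900) → end (x,ẋ)=(0.370563, 1.489954)
phase 2: p=0.1646, T=0.483, ωT=1.646692, cosh=2.691235, sinh=2.498548; start (x,ẋ)=(0.370563, 1.489954) → end (x,ẋ)=(1.810826, 5.764271)

1 0.4380 0.3706 1.4900
2 0.9210 1.8108 5.7643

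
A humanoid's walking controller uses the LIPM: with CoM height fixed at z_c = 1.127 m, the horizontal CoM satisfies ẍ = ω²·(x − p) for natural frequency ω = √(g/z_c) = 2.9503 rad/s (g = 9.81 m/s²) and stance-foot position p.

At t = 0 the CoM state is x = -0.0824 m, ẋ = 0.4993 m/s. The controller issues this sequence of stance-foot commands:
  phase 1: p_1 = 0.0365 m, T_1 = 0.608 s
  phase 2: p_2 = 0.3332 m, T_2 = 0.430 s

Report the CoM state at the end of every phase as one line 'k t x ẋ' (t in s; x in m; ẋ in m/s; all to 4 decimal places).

phase 1: p=0.0365, T=0.608, ωT=1.793782, cosh=3.089240, sinh=2.922910; start (x,ẋ)=(-0.082400, 0.499300) → end (x,ẋ)=(0.163854, 0.517128)
phase 2: p=0.3332, T=0.430, ωT=1.268629, cosh=1.918595, sinh=1.637379; start (x,ẋ)=(0.163854, 0.517128) → end (x,ẋ)=(0.295293, 0.174090)

1 0.6080 0.1639 0.5171
2 1.0380 0.2953 0.1741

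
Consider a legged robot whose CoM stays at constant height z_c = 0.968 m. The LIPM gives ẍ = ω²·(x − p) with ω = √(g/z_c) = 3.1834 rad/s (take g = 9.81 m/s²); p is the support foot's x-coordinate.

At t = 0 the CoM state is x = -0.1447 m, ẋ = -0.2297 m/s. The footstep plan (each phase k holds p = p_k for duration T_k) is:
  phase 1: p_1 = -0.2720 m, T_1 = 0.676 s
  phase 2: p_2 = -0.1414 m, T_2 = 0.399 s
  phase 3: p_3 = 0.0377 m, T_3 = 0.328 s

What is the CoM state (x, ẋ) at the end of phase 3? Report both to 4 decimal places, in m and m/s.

phase 1: p=-0.2720, T=0.676, ωT=2.151978, cosh=4.359057, sinh=4.242803; start (x,ẋ)=(-0.144700, -0.229700) → end (x,ẋ)=(-0.023234, 0.718107)
phase 2: p=-0.1414, T=0.399, ωT=1.270177, cosh=1.921132, sinh=1.640350; start (x,ẋ)=(-0.023234, 0.718107) → end (x,ẋ)=(0.455641, 1.996629)
phase 3: p=0.0377, T=0.328, ωT=1.044155, cosh=1.596493, sinh=1.244504; start (x,ẋ)=(0.455641, 1.996629) → end (x,ẋ)=(1.485492, 4.843382)

x = 1.4855, ẋ = 4.8434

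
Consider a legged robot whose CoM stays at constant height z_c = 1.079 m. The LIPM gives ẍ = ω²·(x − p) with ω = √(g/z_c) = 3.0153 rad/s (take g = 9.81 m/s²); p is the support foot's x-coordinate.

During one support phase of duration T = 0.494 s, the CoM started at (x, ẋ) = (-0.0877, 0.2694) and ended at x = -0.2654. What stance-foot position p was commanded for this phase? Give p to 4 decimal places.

ωT = 3.0153·0.494 = 1.489558; cosh(ωT) = 2.330304, sinh(ωT) = 2.104832
x(T) = p + (x₀−p)·cosh(ωT) + (ẋ₀/ω)·sinh(ωT) ⇒ p·(1 − cosh) = x(T) − x₀·cosh − (ẋ₀/ω)·sinh
numerator   = -0.2654 − (-0.0877)·2.330304 − (0.2694/3.0153)·2.104832 = -0.249087
denominator = 1 − 2.330304 = -1.330304
p = -0.249087 / -1.330304 = 0.1872

p = 0.1872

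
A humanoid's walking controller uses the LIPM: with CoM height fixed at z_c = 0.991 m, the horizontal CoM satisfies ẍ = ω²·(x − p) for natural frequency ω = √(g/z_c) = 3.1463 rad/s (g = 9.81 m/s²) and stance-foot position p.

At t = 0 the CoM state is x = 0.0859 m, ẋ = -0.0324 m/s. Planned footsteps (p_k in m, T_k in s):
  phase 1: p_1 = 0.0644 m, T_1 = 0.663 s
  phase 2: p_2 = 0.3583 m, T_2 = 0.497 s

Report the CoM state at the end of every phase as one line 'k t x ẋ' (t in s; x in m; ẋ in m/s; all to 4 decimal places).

phase 1: p=0.0644, T=0.663, ωT=2.085997, cosh=4.088399, sinh=3.964216; start (x,ẋ)=(0.085900, -0.032400) → end (x,ẋ)=(0.111478, 0.135697)
phase 2: p=0.3583, T=0.497, ωT=1.563711, cosh=2.492936, sinh=2.283578; start (x,ẋ)=(0.111478, 0.135697) → end (x,ẋ)=(-0.158523, -1.435089)

1 0.6630 0.1115 0.1357
2 1.1600 -0.1585 -1.4351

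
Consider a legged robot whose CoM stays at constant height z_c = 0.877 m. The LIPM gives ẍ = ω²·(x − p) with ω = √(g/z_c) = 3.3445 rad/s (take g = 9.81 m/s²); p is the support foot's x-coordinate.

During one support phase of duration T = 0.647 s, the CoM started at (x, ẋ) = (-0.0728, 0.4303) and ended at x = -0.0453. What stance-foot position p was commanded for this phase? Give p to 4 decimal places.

p = 0.0812

ωT = 3.3445·0.647 = 2.163892; cosh(ωT) = 4.409912, sinh(ωT) = 4.295035
x(T) = p + (x₀−p)·cosh(ωT) + (ẋ₀/ω)·sinh(ωT) ⇒ p·(1 − cosh) = x(T) − x₀·cosh − (ẋ₀/ω)·sinh
numerator   = -0.0453 − (-0.0728)·4.409912 − (0.4303/3.3445)·4.295035 = -0.276853
denominator = 1 − 4.409912 = -3.409912
p = -0.276853 / -3.409912 = 0.0812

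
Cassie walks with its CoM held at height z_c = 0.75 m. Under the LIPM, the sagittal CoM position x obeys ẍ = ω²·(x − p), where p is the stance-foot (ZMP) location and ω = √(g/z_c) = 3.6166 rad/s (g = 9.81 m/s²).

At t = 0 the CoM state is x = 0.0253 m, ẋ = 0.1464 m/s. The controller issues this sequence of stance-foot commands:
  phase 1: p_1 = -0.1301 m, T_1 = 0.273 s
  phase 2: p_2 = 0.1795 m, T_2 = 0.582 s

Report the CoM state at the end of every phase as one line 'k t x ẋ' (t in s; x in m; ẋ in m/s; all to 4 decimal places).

1 0.2730 0.1542 0.8733
2 0.8550 1.0501 3.2663

phase 1: p=-0.1301, T=0.273, ωT=0.987332, cosh=1.528316, sinh=1.155747; start (x,ẋ)=(0.025300, 0.146400) → end (x,ẋ)=(0.154185, 0.873298)
phase 2: p=0.1795, T=0.582, ωT=2.104861, cosh=4.163913, sinh=4.042051; start (x,ẋ)=(0.154185, 0.873298) → end (x,ẋ)=(1.050122, 3.266270)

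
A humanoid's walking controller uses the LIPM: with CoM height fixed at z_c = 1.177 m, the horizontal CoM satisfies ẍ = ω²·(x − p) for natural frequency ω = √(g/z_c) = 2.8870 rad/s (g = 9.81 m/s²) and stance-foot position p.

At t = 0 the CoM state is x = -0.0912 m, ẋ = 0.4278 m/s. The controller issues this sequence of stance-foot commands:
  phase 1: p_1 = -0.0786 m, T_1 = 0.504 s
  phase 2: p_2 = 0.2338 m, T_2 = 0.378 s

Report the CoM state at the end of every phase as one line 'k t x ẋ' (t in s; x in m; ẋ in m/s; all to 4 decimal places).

phase 1: p=-0.0786, T=0.504, ωT=1.455048, cosh=2.259039, sinh=2.025650; start (x,ẋ)=(-0.091200, 0.427800) → end (x,ẋ)=(0.193100, 0.892731)
phase 2: p=0.2338, T=0.378, ωT=1.091286, cosh=1.656943, sinh=1.321159; start (x,ẋ)=(0.193100, 0.892731) → end (x,ẋ)=(0.574897, 1.323968)

1 0.5040 0.1931 0.8927
2 0.8820 0.5749 1.3240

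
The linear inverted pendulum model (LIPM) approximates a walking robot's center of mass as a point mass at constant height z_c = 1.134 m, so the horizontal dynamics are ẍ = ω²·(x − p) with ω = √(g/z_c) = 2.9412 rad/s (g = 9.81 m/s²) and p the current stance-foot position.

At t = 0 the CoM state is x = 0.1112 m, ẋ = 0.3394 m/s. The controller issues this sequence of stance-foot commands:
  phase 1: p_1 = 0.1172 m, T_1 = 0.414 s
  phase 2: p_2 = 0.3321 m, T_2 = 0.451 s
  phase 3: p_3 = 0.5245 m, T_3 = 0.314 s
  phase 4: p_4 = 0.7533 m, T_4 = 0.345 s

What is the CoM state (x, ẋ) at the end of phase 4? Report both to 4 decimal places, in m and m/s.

x = 1.7348, ẋ = 3.2404

phase 1: p=0.1172, T=0.414, ωT=1.217657, cosh=1.837591, sinh=1.541669; start (x,ẋ)=(0.111200, 0.339400) → end (x,ẋ)=(0.284075, 0.596472)
phase 2: p=0.3321, T=0.451, ωT=1.326481, cosh=2.016586, sinh=1.751176; start (x,ẋ)=(0.284075, 0.596472) → end (x,ẋ)=(0.590391, 0.955484)
phase 3: p=0.5245, T=0.314, ωT=0.923537, cosh=1.457647, sinh=1.060534; start (x,ẋ)=(0.590391, 0.955484) → end (x,ẋ)=(0.965073, 1.598289)
phase 4: p=0.7533, T=0.345, ωT=1.014714, cosh=1.560540, sinh=1.198034; start (x,ẋ)=(0.965073, 1.598289) → end (x,ẋ)=(1.734809, 3.240411)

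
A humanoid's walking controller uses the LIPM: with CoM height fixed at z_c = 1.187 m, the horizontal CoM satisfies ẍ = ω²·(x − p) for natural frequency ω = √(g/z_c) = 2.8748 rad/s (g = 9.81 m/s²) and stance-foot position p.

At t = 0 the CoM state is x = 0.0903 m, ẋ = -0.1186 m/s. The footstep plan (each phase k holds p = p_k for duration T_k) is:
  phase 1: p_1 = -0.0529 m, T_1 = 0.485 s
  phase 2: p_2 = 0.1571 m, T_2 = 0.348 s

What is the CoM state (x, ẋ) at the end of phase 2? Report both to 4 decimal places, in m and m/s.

phase 1: p=-0.0529, T=0.485, ωT=1.394278, cosh=2.140037, sinh=1.892025; start (x,ẋ)=(0.090300, -0.118600) → end (x,ẋ)=(0.175498, 0.525084)
phase 2: p=0.1571, T=0.348, ωT=1.000430, cosh=1.543587, sinh=1.175865; start (x,ẋ)=(0.175498, 0.525084) → end (x,ẋ)=(0.400271, 0.872704)

x = 0.4003, ẋ = 0.8727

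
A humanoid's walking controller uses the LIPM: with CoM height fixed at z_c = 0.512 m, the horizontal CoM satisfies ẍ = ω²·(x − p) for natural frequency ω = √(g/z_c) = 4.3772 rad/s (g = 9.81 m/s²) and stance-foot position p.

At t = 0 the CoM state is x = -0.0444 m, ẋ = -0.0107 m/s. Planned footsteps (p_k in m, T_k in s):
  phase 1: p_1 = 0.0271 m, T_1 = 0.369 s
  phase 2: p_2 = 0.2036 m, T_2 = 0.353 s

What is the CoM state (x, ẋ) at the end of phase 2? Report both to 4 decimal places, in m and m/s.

phase 1: p=0.0271, T=0.369, ωT=1.615187, cosh=2.613840, sinh=2.414987; start (x,ẋ)=(-0.044400, -0.010700) → end (x,ẋ)=(-0.165693, -0.783786)
phase 2: p=0.2036, T=0.353, ωT=1.545152, cosh=2.450981, sinh=2.237701; start (x,ẋ)=(-0.165693, -0.783786) → end (x,ẋ)=(-1.102215, -5.538220)

x = -1.1022, ẋ = -5.5382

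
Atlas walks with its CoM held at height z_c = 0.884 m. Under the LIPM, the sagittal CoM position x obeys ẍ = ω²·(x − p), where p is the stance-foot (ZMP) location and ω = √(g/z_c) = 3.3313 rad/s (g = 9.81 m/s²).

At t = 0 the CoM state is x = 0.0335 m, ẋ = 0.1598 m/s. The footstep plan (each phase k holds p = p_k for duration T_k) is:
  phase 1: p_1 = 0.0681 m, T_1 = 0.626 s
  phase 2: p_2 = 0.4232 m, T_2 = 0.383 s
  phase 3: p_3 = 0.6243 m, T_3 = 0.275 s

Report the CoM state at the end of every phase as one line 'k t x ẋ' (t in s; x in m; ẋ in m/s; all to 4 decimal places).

1 0.6260 0.1168 0.1963
2 1.0090 -0.0711 -1.3068
3 1.2840 -0.7956 -4.3263

phase 1: p=0.0681, T=0.626, ωT=2.085394, cosh=4.086009, sinh=3.961751; start (x,ẋ)=(0.033500, 0.159800) → end (x,ẋ)=(0.116766, 0.196301)
phase 2: p=0.4232, T=0.383, ωT=1.275888, cosh=1.930532, sinh=1.651349; start (x,ẋ)=(0.116766, 0.196301) → end (x,ẋ)=(-0.071072, -1.306768)
phase 3: p=0.6243, T=0.275, ωT=0.916108, cosh=1.449808, sinh=1.049734; start (x,ẋ)=(-0.071072, -1.306768) → end (x,ẋ)=(-0.795635, -4.326265)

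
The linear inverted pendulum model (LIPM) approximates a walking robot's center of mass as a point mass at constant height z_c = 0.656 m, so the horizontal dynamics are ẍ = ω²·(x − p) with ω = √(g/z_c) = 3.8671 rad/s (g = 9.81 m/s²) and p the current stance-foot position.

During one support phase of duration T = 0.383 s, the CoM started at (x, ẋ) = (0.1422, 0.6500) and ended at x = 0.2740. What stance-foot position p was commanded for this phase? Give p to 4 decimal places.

p = 0.3088

ωT = 3.8671·0.383 = 1.481099; cosh(ωT) = 2.312583, sinh(ωT) = 2.085195
x(T) = p + (x₀−p)·cosh(ωT) + (ẋ₀/ω)·sinh(ωT) ⇒ p·(1 − cosh) = x(T) − x₀·cosh − (ẋ₀/ω)·sinh
numerator   = 0.2740 − (0.1422)·2.312583 − (0.6500/3.8671)·2.085195 = -0.405338
denominator = 1 − 2.312583 = -1.312583
p = -0.405338 / -1.312583 = 0.3088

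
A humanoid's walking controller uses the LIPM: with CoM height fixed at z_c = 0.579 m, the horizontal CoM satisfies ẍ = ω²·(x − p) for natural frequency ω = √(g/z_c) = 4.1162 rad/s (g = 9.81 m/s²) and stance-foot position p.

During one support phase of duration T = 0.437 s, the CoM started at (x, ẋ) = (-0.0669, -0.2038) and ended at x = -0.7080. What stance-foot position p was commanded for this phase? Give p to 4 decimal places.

p = 0.1687

ωT = 4.1162·0.437 = 1.798779; cosh(ωT) = 3.103884, sinh(ωT) = 2.938383
x(T) = p + (x₀−p)·cosh(ωT) + (ẋ₀/ω)·sinh(ωT) ⇒ p·(1 − cosh) = x(T) − x₀·cosh − (ẋ₀/ω)·sinh
numerator   = -0.7080 − (-0.0669)·3.103884 − (-0.2038/4.1162)·2.938383 = -0.354866
denominator = 1 − 3.103884 = -2.103884
p = -0.354866 / -2.103884 = 0.1687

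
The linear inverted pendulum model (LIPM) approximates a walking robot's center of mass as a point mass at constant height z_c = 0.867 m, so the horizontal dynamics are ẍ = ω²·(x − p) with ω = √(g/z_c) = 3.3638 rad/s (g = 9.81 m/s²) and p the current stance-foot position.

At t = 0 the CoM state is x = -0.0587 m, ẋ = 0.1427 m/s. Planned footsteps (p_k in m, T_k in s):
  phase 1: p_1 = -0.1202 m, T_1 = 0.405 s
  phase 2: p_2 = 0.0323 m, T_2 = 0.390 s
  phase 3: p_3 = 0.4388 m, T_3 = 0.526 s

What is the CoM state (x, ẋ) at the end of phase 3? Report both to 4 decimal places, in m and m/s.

phase 1: p=-0.1202, T=0.405, ωT=1.362339, cosh=2.080689, sinh=1.824628; start (x,ẋ)=(-0.058700, 0.142700) → end (x,ẋ)=(0.085167, 0.674382)
phase 2: p=0.0323, T=0.390, ωT=1.311882, cosh=1.991234, sinh=1.721921; start (x,ẋ)=(0.085167, 0.674382) → end (x,ẋ)=(0.482786, 1.649070)
phase 3: p=0.4388, T=0.526, ωT=1.769359, cosh=3.018766, sinh=2.848324; start (x,ẋ)=(0.482786, 1.649070) → end (x,ẋ)=(1.967945, 5.399589)

x = 1.9679, ẋ = 5.3996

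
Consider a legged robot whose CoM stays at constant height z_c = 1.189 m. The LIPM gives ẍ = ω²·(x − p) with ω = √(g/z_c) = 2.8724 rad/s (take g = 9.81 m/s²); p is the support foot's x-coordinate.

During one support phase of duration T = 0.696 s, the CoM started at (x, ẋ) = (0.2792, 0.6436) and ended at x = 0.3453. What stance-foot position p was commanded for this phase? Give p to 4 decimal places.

ωT = 2.8724·0.696 = 1.999190; cosh(ωT) = 3.759261, sinh(ωT) = 3.623816
x(T) = p + (x₀−p)·cosh(ωT) + (ẋ₀/ω)·sinh(ωT) ⇒ p·(1 − cosh) = x(T) − x₀·cosh − (ẋ₀/ω)·sinh
numerator   = 0.3453 − (0.2792)·3.759261 − (0.6436/2.8724)·3.623816 = -1.516250
denominator = 1 − 3.759261 = -2.759261
p = -1.516250 / -2.759261 = 0.5495

p = 0.5495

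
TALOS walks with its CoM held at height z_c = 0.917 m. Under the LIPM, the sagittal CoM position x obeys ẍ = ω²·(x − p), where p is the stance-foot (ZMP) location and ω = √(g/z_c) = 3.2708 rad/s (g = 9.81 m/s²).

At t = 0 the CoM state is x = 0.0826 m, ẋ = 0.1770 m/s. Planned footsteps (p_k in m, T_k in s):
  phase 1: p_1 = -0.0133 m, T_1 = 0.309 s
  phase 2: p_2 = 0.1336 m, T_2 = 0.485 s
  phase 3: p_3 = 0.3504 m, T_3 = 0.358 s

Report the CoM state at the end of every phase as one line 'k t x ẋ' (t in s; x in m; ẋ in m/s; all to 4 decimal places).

phase 1: p=-0.0133, T=0.309, ωT=1.010677, cosh=1.555717, sinh=1.191744; start (x,ẋ)=(0.082600, 0.177000) → end (x,ẋ)=(0.200385, 0.649176)
phase 2: p=0.1336, T=0.485, ωT=1.586338, cosh=2.545249, sinh=2.340575; start (x,ẋ)=(0.200385, 0.649176) → end (x,ẋ)=(0.768132, 2.163588)
phase 3: p=0.3504, T=0.358, ωT=1.170946, cosh=1.767558, sinh=1.457485; start (x,ẋ)=(0.768132, 2.163588) → end (x,ẋ)=(2.052872, 5.815657)

1 0.3090 0.2004 0.6492
2 0.7940 0.7681 2.1636
3 1.1520 2.0529 5.8157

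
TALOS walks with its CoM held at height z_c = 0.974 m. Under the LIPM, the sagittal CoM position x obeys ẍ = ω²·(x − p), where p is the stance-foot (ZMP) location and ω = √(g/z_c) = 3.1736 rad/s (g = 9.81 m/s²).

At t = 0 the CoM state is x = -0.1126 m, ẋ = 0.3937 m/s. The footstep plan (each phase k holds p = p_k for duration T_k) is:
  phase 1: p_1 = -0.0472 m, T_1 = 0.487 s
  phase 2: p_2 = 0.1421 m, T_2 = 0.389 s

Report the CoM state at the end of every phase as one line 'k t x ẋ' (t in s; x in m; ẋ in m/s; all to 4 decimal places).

1 0.4870 0.0702 0.5007
2 0.8760 0.2562 0.5741

phase 1: p=-0.0472, T=0.487, ωT=1.545543, cosh=2.451857, sinh=2.238661; start (x,ẋ)=(-0.112600, 0.393700) → end (x,ẋ)=(0.070165, 0.500654)
phase 2: p=0.1421, T=0.389, ωT=1.234530, cosh=1.863868, sinh=1.572896; start (x,ẋ)=(0.070165, 0.500654) → end (x,ẋ)=(0.256156, 0.574072)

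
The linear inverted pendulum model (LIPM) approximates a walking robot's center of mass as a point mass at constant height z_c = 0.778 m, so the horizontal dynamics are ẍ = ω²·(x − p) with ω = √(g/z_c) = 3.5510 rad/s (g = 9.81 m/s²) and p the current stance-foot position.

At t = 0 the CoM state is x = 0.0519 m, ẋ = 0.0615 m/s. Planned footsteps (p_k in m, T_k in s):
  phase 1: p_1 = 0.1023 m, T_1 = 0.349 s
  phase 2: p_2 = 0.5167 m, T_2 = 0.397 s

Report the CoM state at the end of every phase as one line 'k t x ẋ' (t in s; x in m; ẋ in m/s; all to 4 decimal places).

phase 1: p=0.1023, T=0.349, ωT=1.239299, cosh=1.871390, sinh=1.581802; start (x,ẋ)=(0.051900, 0.061500) → end (x,ẋ)=(0.035377, -0.168005)
phase 2: p=0.5167, T=0.397, ωT=1.409747, cosh=2.169562, sinh=1.925357; start (x,ẋ)=(0.035377, -0.168005) → end (x,ẋ)=(-0.618652, -3.655274)

1 0.3490 0.0354 -0.1680
2 0.7460 -0.6187 -3.6553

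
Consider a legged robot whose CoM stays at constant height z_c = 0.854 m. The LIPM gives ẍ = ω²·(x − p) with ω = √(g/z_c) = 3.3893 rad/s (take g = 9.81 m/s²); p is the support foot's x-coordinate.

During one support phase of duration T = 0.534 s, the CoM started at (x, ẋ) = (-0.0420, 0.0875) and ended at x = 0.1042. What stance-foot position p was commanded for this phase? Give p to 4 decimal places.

ωT = 3.3893·0.534 = 1.809886; cosh(ωT) = 3.136712, sinh(ωT) = 2.973040
x(T) = p + (x₀−p)·cosh(ωT) + (ẋ₀/ω)·sinh(ωT) ⇒ p·(1 − cosh) = x(T) − x₀·cosh − (ẋ₀/ω)·sinh
numerator   = 0.1042 − (-0.0420)·3.136712 − (0.0875/3.3893)·2.973040 = 0.159188
denominator = 1 − 3.136712 = -2.136712
p = 0.159188 / -2.136712 = -0.0745

p = -0.0745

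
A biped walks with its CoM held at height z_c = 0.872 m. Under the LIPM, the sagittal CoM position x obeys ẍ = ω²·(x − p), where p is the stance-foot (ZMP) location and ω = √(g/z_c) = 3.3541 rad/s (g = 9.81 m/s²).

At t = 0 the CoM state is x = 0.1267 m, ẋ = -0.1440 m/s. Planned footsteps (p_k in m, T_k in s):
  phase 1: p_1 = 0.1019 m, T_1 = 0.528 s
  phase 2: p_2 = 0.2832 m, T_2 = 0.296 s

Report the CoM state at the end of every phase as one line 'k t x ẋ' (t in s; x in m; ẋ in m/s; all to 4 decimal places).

1 0.5280 0.0544 -0.1980
2 0.8240 -0.1367 -1.1974

phase 1: p=0.1019, T=0.528, ωT=1.770965, cosh=3.023345, sinh=2.853176; start (x,ẋ)=(0.126700, -0.144000) → end (x,ẋ)=(0.054385, -0.198030)
phase 2: p=0.2832, T=0.296, ωT=0.992814, cosh=1.534675, sinh=1.164142; start (x,ẋ)=(0.054385, -0.198030) → end (x,ẋ)=(-0.136689, -1.197354)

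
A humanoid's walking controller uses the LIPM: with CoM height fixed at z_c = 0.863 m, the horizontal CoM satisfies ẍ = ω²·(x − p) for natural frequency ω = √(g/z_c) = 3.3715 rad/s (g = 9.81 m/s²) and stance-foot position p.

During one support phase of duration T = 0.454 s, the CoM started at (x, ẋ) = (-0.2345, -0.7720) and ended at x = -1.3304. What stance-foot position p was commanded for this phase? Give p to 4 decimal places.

ωT = 3.3715·0.454 = 1.530661; cosh(ωT) = 2.418812, sinh(ωT) = 2.202419
x(T) = p + (x₀−p)·cosh(ωT) + (ẋ₀/ω)·sinh(ωT) ⇒ p·(1 − cosh) = x(T) − x₀·cosh − (ẋ₀/ω)·sinh
numerator   = -1.3304 − (-0.2345)·2.418812 − (-0.7720/3.3715)·2.202419 = -0.258883
denominator = 1 − 2.418812 = -1.418812
p = -0.258883 / -1.418812 = 0.1825

p = 0.1825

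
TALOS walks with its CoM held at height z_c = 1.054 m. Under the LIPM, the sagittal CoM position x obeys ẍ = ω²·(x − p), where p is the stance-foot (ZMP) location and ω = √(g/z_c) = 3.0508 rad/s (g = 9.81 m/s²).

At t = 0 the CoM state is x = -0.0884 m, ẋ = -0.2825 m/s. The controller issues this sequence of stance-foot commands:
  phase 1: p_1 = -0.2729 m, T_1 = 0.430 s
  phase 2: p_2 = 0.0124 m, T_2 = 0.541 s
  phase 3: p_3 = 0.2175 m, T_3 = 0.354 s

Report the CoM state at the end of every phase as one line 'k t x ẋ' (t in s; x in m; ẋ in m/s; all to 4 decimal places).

phase 1: p=-0.2729, T=0.430, ωT=1.311844, cosh=1.991169, sinh=1.721846; start (x,ẋ)=(-0.088400, -0.282500) → end (x,ẋ)=(-0.064970, 0.406675)
phase 2: p=0.0124, T=0.541, ωT=1.650483, cosh=2.700726, sinh=2.508769; start (x,ẋ)=(-0.064970, 0.406675) → end (x,ẋ)=(0.137866, 0.506146)
phase 3: p=0.2175, T=0.354, ωT=1.079983, cosh=1.642116, sinh=1.302514; start (x,ẋ)=(0.137866, 0.506146) → end (x,ẋ)=(0.302827, 0.514708)

1 0.4300 -0.0650 0.4067
2 0.9710 0.1379 0.5061
3 1.3250 0.3028 0.5147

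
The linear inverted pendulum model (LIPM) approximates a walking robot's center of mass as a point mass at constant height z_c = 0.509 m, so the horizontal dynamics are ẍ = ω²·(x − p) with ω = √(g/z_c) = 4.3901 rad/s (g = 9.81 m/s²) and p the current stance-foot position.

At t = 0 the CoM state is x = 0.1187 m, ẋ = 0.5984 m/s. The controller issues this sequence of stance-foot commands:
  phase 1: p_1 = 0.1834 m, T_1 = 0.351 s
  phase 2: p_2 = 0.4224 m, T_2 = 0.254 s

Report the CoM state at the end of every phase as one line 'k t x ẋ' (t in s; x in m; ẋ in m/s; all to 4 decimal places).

1 0.3510 0.3290 0.8284
2 0.6050 0.5215 0.8412

phase 1: p=0.1834, T=0.351, ωT=1.540925, cosh=2.441545, sinh=2.227362; start (x,ẋ)=(0.118700, 0.598400) → end (x,ẋ)=(0.329036, 0.828362)
phase 2: p=0.4224, T=0.254, ωT=1.115085, cosh=1.688858, sinh=1.360971; start (x,ẋ)=(0.329036, 0.828362) → end (x,ẋ)=(0.521522, 0.841157)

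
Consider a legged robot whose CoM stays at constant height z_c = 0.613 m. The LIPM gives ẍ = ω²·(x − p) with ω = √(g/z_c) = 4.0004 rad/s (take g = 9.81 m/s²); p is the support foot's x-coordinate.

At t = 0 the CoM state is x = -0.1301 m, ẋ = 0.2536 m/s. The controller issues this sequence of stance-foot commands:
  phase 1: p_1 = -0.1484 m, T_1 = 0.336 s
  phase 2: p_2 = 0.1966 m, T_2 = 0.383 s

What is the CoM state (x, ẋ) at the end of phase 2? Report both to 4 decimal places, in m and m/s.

phase 1: p=-0.1484, T=0.336, ωT=1.344134, cosh=2.047815, sinh=1.787050; start (x,ẋ)=(-0.130100, 0.253600) → end (x,ẋ)=(0.002363, 0.650151)
phase 2: p=0.1966, T=0.383, ωT=1.532153, cosh=2.422101, sinh=2.206031; start (x,ẋ)=(0.002363, 0.650151) → end (x,ẋ)=(0.084665, -0.139414)

x = 0.0847, ẋ = -0.1394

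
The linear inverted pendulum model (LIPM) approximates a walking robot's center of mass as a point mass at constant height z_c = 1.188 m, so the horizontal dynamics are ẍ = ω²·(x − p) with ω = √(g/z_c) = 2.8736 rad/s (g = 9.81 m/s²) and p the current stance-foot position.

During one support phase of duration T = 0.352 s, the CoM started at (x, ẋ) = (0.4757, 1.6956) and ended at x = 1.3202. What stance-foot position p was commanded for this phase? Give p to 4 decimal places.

p = 0.2233

ωT = 2.8736·0.352 = 1.011507; cosh(ωT) = 1.556706, sinh(ωT) = 1.193036
x(T) = p + (x₀−p)·cosh(ωT) + (ẋ₀/ω)·sinh(ωT) ⇒ p·(1 − cosh) = x(T) − x₀·cosh − (ẋ₀/ω)·sinh
numerator   = 1.3202 − (0.4757)·1.556706 − (1.6956/2.8736)·1.193036 = -0.124289
denominator = 1 − 1.556706 = -0.556706
p = -0.124289 / -0.556706 = 0.2233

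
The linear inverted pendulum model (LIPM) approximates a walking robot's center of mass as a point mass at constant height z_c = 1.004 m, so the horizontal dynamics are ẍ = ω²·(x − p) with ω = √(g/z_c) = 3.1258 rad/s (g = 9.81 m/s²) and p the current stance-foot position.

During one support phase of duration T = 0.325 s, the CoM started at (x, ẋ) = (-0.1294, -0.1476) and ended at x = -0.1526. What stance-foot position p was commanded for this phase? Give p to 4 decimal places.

ωT = 3.1258·0.325 = 1.015885; cosh(ωT) = 1.561944, sinh(ωT) = 1.199862
x(T) = p + (x₀−p)·cosh(ωT) + (ẋ₀/ω)·sinh(ωT) ⇒ p·(1 − cosh) = x(T) − x₀·cosh − (ẋ₀/ω)·sinh
numerator   = -0.1526 − (-0.1294)·1.561944 − (-0.1476/3.1258)·1.199862 = 0.106173
denominator = 1 − 1.561944 = -0.561944
p = 0.106173 / -0.561944 = -0.1889

p = -0.1889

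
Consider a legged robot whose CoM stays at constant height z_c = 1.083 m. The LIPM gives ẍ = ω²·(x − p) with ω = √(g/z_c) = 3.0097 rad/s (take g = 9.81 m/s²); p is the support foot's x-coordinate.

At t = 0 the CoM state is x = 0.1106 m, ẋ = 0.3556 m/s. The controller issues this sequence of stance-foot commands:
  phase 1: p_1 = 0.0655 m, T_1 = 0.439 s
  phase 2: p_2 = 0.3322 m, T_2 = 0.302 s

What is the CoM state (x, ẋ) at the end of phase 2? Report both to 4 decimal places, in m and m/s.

phase 1: p=0.0655, T=0.439, ωT=1.321258, cosh=2.007467, sinh=1.740668; start (x,ẋ)=(0.110600, 0.355600) → end (x,ẋ)=(0.361699, 0.950129)
phase 2: p=0.3322, T=0.302, ωT=0.908929, cosh=1.442310, sinh=1.039354; start (x,ẋ)=(0.361699, 0.950129) → end (x,ẋ)=(0.702859, 1.462657)

x = 0.7029, ẋ = 1.4627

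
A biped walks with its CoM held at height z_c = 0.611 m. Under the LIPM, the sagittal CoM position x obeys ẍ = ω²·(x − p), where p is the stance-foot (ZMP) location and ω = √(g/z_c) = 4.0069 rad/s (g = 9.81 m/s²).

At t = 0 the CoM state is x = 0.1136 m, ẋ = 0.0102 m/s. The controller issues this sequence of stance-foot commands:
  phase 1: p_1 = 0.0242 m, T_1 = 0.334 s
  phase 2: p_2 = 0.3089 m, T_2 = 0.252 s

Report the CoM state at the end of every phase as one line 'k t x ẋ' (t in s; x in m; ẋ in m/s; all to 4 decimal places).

1 0.3340 0.2109 0.6567
2 0.5860 0.3516 0.5533

phase 1: p=0.0242, T=0.334, ωT=1.338305, cosh=2.037432, sinh=1.775142; start (x,ẋ)=(0.113600, 0.010200) → end (x,ẋ)=(0.210865, 0.656668)
phase 2: p=0.3089, T=0.252, ωT=1.009739, cosh=1.554599, sinh=1.190285; start (x,ẋ)=(0.210865, 0.656668) → end (x,ẋ)=(0.351564, 0.553293)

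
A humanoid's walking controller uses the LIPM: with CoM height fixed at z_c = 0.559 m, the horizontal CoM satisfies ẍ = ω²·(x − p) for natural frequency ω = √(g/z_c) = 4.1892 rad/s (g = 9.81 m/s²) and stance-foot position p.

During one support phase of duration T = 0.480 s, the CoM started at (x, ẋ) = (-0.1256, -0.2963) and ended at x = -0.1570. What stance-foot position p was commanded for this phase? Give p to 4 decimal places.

p = -0.2070

ωT = 4.1892·0.480 = 2.010816; cosh(ωT) = 3.801645, sinh(ωT) = 3.667765
x(T) = p + (x₀−p)·cosh(ωT) + (ẋ₀/ω)·sinh(ωT) ⇒ p·(1 − cosh) = x(T) − x₀·cosh − (ẋ₀/ω)·sinh
numerator   = -0.1570 − (-0.1256)·3.801645 − (-0.2963/4.1892)·3.667765 = 0.579906
denominator = 1 − 3.801645 = -2.801645
p = 0.579906 / -2.801645 = -0.2070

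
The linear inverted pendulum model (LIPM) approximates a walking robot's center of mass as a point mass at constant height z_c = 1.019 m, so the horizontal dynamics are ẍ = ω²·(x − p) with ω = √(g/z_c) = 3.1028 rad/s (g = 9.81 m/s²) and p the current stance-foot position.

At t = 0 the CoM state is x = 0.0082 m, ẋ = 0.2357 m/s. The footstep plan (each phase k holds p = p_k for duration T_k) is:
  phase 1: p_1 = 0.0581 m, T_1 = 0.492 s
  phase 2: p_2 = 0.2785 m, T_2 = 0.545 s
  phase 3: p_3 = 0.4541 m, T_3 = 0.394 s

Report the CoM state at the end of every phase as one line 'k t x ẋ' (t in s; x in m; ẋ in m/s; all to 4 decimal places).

1 0.4920 0.1044 0.2285
2 1.0370 -0.0168 -0.7745
3 1.4310 -0.8018 -3.6946

phase 1: p=0.0581, T=0.492, ωT=1.526578, cosh=2.409838, sinh=2.192560; start (x,ẋ)=(0.008200, 0.235700) → end (x,ẋ)=(0.104404, 0.228525)
phase 2: p=0.2785, T=0.545, ωT=1.691026, cosh=2.804687, sinh=2.620357; start (x,ẋ)=(0.104404, 0.228525) → end (x,ẋ)=(-0.016792, -0.774536)
phase 3: p=0.4541, T=0.394, ωT=1.222503, cosh=1.845085, sinh=1.550593; start (x,ẋ)=(-0.016792, -0.774536) → end (x,ẋ)=(-0.801802, -3.694631)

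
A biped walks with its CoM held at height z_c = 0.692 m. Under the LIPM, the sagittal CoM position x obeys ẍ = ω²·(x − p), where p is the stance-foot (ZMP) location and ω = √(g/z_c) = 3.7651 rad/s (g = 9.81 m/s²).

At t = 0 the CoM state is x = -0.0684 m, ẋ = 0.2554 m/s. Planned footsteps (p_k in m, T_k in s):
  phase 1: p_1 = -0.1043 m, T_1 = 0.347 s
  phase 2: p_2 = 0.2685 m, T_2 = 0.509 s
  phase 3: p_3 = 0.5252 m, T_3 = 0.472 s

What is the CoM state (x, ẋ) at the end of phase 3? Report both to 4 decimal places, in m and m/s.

x = -0.0531, ẋ = -1.9780

phase 1: p=-0.1043, T=0.347, ωT=1.306490, cosh=1.981978, sinh=1.711209; start (x,ẋ)=(-0.068400, 0.255400) → end (x,ẋ)=(0.082930, 0.737496)
phase 2: p=0.2685, T=0.509, ωT=1.916436, cosh=3.471911, sinh=3.324780; start (x,ẋ)=(0.082930, 0.737496) → end (x,ẋ)=(0.275466, 0.237536)
phase 3: p=0.5252, T=0.472, ωT=1.777127, cosh=3.040984, sinh=2.871861; start (x,ẋ)=(0.275466, 0.237536) → end (x,ẋ)=(-0.053053, -1.977987)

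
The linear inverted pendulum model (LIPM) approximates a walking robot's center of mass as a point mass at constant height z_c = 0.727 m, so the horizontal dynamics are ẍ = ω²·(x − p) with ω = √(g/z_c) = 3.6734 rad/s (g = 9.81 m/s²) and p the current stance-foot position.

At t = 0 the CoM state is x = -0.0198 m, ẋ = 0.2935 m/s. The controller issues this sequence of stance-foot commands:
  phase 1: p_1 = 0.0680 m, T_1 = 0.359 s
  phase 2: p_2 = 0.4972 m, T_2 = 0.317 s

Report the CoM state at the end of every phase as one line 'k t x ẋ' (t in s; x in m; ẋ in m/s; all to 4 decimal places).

phase 1: p=0.0680, T=0.359, ωT=1.318751, cosh=2.003108, sinh=1.735639; start (x,ẋ)=(-0.019800, 0.293500) → end (x,ẋ)=(0.030802, 0.028126)
phase 2: p=0.4972, T=0.317, ωT=1.164468, cosh=1.758153, sinh=1.446064; start (x,ẋ)=(0.030802, 0.028126) → end (x,ẋ)=(-0.311726, -2.428041)

1 0.3590 0.0308 0.0281
2 0.6760 -0.3117 -2.4280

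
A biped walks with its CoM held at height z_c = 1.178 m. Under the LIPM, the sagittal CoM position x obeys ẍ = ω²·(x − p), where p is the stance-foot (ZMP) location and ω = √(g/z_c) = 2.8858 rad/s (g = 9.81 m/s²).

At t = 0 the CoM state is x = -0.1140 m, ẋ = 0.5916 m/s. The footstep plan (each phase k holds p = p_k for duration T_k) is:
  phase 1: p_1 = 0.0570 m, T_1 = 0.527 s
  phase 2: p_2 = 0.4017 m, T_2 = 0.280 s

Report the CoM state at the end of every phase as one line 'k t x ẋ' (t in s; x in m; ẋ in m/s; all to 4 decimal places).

1 0.5270 0.0937 0.3431
2 0.8070 0.0944 -0.3376

phase 1: p=0.0570, T=0.527, ωT=1.520817, cosh=2.397247, sinh=2.178714; start (x,ẋ)=(-0.114000, 0.591600) → end (x,ẋ)=(0.093715, 0.343078)
phase 2: p=0.4017, T=0.280, ωT=0.808024, cosh=1.344604, sinh=0.898866; start (x,ẋ)=(0.093715, 0.343078) → end (x,ẋ)=(0.094444, -0.337593)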